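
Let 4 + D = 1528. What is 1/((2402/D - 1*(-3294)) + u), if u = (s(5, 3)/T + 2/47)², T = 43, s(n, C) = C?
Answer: 3112344042/10257005953087 ≈ 0.00030344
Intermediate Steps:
D = 1524 (D = -4 + 1528 = 1524)
u = 51529/4084441 (u = (3/43 + 2/47)² = (227/2021)² = 51529/4084441 ≈ 0.012616)
1/((2402/D - 1*(-3294)) + u) = 1/((2402/1524 - 1*(-3294)) + 51529/4084441) = 1/((2402*(1/1524) + 3294) + 51529/4084441) = 1/((1201/762 + 3294) + 51529/4084441) = 1/(2511229/762 + 51529/4084441) = 1/(10257005953087/3112344042) = 3112344042/10257005953087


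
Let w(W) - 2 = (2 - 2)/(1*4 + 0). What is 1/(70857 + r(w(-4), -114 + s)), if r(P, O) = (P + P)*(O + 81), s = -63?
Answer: 1/70473 ≈ 1.4190e-5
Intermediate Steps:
w(W) = 2 (w(W) = 2 + (2 - 2)/(1*4 + 0) = 2 + 0/(4 + 0) = 2 + 0/4 = 2 + 0*(1/4) = 2 + 0 = 2)
r(P, O) = 2*P*(81 + O) (r(P, O) = (2*P)*(81 + O) = 2*P*(81 + O))
1/(70857 + r(w(-4), -114 + s)) = 1/(70857 + 2*2*(81 + (-114 - 63))) = 1/(70857 + 2*2*(81 - 177)) = 1/(70857 + 2*2*(-96)) = 1/(70857 - 384) = 1/70473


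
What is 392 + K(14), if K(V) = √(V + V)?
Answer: 392 + 2*√7 ≈ 397.29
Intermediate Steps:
K(V) = √2*√V (K(V) = √(2*V) = √2*√V)
392 + K(14) = 392 + √2*√14 = 392 + 2*√7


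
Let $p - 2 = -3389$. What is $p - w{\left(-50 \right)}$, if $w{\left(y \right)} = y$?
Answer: $-3337$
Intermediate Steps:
$p = -3387$ ($p = 2 - 3389 = -3387$)
$p - w{\left(-50 \right)} = -3387 - -50 = -3387 + 50 = -3337$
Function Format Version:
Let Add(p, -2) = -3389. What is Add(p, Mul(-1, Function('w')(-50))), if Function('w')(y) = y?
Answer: -3337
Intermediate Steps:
p = -3387 (p = Add(2, -3389) = -3387)
Add(p, Mul(-1, Function('w')(-50))) = Add(-3387, Mul(-1, -50)) = Add(-3387, 50) = -3337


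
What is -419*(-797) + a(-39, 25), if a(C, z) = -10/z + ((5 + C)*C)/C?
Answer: 1669543/5 ≈ 3.3391e+5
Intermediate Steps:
a(C, z) = 5 + C - 10/z (a(C, z) = -10/z + (C*(5 + C))/C = -10/z + (5 + C) = 5 + C - 10/z)
-419*(-797) + a(-39, 25) = -419*(-797) + (5 - 39 - 10/25) = 333943 + (5 - 39 - 10*1/25) = 333943 + (5 - 39 - ⅖) = 333943 - 172/5 = 1669543/5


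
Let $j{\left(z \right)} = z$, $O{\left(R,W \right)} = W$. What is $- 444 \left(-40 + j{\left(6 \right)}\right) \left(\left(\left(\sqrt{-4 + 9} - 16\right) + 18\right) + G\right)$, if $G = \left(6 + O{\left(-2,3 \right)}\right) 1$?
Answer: $166056 + 15096 \sqrt{5} \approx 1.9981 \cdot 10^{5}$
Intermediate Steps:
$G = 9$ ($G = \left(6 + 3\right) 1 = 9 \cdot 1 = 9$)
$- 444 \left(-40 + j{\left(6 \right)}\right) \left(\left(\left(\sqrt{-4 + 9} - 16\right) + 18\right) + G\right) = - 444 \left(-40 + 6\right) \left(\left(\left(\sqrt{-4 + 9} - 16\right) + 18\right) + 9\right) = - 444 \left(- 34 \left(\left(\left(\sqrt{5} - 16\right) + 18\right) + 9\right)\right) = - 444 \left(- 34 \left(\left(\left(-16 + \sqrt{5}\right) + 18\right) + 9\right)\right) = - 444 \left(- 34 \left(\left(2 + \sqrt{5}\right) + 9\right)\right) = - 444 \left(- 34 \left(11 + \sqrt{5}\right)\right) = - 444 \left(-374 - 34 \sqrt{5}\right) = 166056 + 15096 \sqrt{5}$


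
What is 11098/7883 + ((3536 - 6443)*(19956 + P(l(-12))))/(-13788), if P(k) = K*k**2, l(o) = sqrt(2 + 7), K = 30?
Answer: 25758312685/6038378 ≈ 4265.8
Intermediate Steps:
l(o) = 3 (l(o) = sqrt(9) = 3)
P(k) = 30*k**2
11098/7883 + ((3536 - 6443)*(19956 + P(l(-12))))/(-13788) = 11098/7883 + ((3536 - 6443)*(19956 + 30*3**2))/(-13788) = 11098*(1/7883) - 2907*(19956 + 30*9)*(-1/13788) = 11098/7883 - 2907*(19956 + 270)*(-1/13788) = 11098/7883 - 2907*20226*(-1/13788) = 11098/7883 - 58796982*(-1/13788) = 11098/7883 + 3266499/766 = 25758312685/6038378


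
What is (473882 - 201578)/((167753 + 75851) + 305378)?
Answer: 15128/30499 ≈ 0.49602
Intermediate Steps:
(473882 - 201578)/((167753 + 75851) + 305378) = 272304/(243604 + 305378) = 272304/548982 = 272304*(1/548982) = 15128/30499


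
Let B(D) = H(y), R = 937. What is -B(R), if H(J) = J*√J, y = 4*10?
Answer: -80*√10 ≈ -252.98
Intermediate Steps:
y = 40
H(J) = J^(3/2)
B(D) = 80*√10 (B(D) = 40^(3/2) = 80*√10)
-B(R) = -80*√10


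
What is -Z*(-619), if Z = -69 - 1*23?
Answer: -56948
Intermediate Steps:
Z = -92 (Z = -69 - 23 = -92)
-Z*(-619) = -(-92)*(-619) = -1*56948 = -56948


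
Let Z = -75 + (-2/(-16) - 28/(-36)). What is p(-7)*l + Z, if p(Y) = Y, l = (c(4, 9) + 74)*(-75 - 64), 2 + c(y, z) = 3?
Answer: 5248865/72 ≈ 72901.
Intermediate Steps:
c(y, z) = 1 (c(y, z) = -2 + 3 = 1)
l = -10425 (l = (1 + 74)*(-75 - 64) = 75*(-139) = -10425)
Z = -5335/72 (Z = -75 + (-2*(-1/16) - 28*(-1/36)) = -75 + (1/8 + 7/9) = -75 + 65/72 = -5335/72 ≈ -74.097)
p(-7)*l + Z = -7*(-10425) - 5335/72 = 72975 - 5335/72 = 5248865/72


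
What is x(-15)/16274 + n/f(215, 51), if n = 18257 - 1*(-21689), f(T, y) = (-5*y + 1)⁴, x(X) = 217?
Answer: 225968068689/16934375550536 ≈ 0.013344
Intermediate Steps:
f(T, y) = (1 - 5*y)⁴
n = 39946 (n = 18257 + 21689 = 39946)
x(-15)/16274 + n/f(215, 51) = 217/16274 + 39946/((-1 + 5*51)⁴) = 217*(1/16274) + 39946/((-1 + 255)⁴) = 217/16274 + 39946/(254⁴) = 217/16274 + 39946/4162314256 = 217/16274 + 39946*(1/4162314256) = 217/16274 + 19973/2081157128 = 225968068689/16934375550536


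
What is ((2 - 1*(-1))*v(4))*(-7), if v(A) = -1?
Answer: 21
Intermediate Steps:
((2 - 1*(-1))*v(4))*(-7) = ((2 - 1*(-1))*(-1))*(-7) = ((2 + 1)*(-1))*(-7) = (3*(-1))*(-7) = -3*(-7) = 21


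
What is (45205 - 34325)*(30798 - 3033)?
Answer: 302083200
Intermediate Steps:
(45205 - 34325)*(30798 - 3033) = 10880*27765 = 302083200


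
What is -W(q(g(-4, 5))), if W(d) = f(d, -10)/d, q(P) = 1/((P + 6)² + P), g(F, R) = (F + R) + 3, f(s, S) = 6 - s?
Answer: -623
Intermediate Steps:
g(F, R) = 3 + F + R
q(P) = 1/(P + (6 + P)²) (q(P) = 1/((6 + P)² + P) = 1/(P + (6 + P)²))
W(d) = (6 - d)/d
-W(q(g(-4, 5))) = -(6 - 1/((3 - 4 + 5) + (6 + (3 - 4 + 5))²))/(1/((3 - 4 + 5) + (6 + (3 - 4 + 5))²)) = -(6 - 1/(4 + (6 + 4)²))/(1/(4 + (6 + 4)²)) = -(6 - 1/(4 + 10²))/(1/(4 + 10²)) = -(6 - 1/(4 + 100))/(1/(4 + 100)) = -(6 - 1/104)/(1/104) = -(6 - 1*1/104)/1/104 = -104*(6 - 1/104) = -104*623/104 = -1*623 = -623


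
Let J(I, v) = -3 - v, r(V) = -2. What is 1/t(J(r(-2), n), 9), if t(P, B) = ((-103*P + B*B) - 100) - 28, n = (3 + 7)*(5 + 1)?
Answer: 1/6442 ≈ 0.00015523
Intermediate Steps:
n = 60 (n = 10*6 = 60)
t(P, B) = -128 + B**2 - 103*P (t(P, B) = ((-103*P + B**2) - 100) - 28 = ((B**2 - 103*P) - 100) - 28 = (-100 + B**2 - 103*P) - 28 = -128 + B**2 - 103*P)
1/t(J(r(-2), n), 9) = 1/(-128 + 9**2 - 103*(-3 - 1*60)) = 1/(-128 + 81 - 103*(-3 - 60)) = 1/(-128 + 81 - 103*(-63)) = 1/(-128 + 81 + 6489) = 1/6442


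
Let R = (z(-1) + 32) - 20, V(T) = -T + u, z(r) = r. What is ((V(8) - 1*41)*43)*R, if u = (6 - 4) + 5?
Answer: -19866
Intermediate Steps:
u = 7 (u = 2 + 5 = 7)
V(T) = 7 - T (V(T) = -T + 7 = 7 - T)
R = 11 (R = (-1 + 32) - 20 = 31 - 20 = 11)
((V(8) - 1*41)*43)*R = (((7 - 1*8) - 1*41)*43)*11 = (((7 - 8) - 41)*43)*11 = ((-1 - 41)*43)*11 = -42*43*11 = -1806*11 = -19866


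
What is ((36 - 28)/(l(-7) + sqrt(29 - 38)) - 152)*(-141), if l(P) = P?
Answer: 625476/29 + 1692*I/29 ≈ 21568.0 + 58.345*I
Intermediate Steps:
((36 - 28)/(l(-7) + sqrt(29 - 38)) - 152)*(-141) = ((36 - 28)/(-7 + sqrt(29 - 38)) - 152)*(-141) = (8/(-7 + sqrt(-9)) - 152)*(-141) = (8/(-7 + 3*I) - 152)*(-141) = (8*((-7 - 3*I)/58) - 152)*(-141) = (4*(-7 - 3*I)/29 - 152)*(-141) = (-152 + 4*(-7 - 3*I)/29)*(-141) = 21432 - 564*(-7 - 3*I)/29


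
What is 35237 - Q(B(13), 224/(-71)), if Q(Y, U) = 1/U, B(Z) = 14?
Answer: 7893159/224 ≈ 35237.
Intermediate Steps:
35237 - Q(B(13), 224/(-71)) = 35237 - 1/(224/(-71)) = 35237 - 1/(224*(-1/71)) = 35237 - 1/(-224/71) = 35237 - 1*(-71/224) = 35237 + 71/224 = 7893159/224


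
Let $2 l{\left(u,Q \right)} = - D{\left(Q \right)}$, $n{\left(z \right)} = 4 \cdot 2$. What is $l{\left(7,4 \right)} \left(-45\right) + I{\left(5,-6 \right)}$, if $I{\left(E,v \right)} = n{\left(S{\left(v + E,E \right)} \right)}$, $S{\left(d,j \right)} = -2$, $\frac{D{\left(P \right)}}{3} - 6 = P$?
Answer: $683$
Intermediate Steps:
$D{\left(P \right)} = 18 + 3 P$
$n{\left(z \right)} = 8$
$I{\left(E,v \right)} = 8$
$l{\left(u,Q \right)} = -9 - \frac{3 Q}{2}$ ($l{\left(u,Q \right)} = \frac{\left(-1\right) \left(18 + 3 Q\right)}{2} = \frac{-18 - 3 Q}{2} = -9 - \frac{3 Q}{2}$)
$l{\left(7,4 \right)} \left(-45\right) + I{\left(5,-6 \right)} = \left(-9 - 6\right) \left(-45\right) + 8 = \left(-15\right) \left(-45\right) + 8 = 675 + 8 = 683$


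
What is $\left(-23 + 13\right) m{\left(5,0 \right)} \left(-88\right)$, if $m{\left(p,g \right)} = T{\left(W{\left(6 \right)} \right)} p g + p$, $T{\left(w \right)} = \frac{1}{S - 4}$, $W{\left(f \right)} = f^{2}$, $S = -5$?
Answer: $4400$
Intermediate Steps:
$T{\left(w \right)} = - \frac{1}{9}$ ($T{\left(w \right)} = \frac{1}{-5 - 4} = \frac{1}{-9} = - \frac{1}{9}$)
$m{\left(p,g \right)} = p - \frac{g p}{9}$ ($m{\left(p,g \right)} = - \frac{p}{9} g + p = - \frac{g p}{9} + p = p - \frac{g p}{9}$)
$\left(-23 + 13\right) m{\left(5,0 \right)} \left(-88\right) = \left(-23 + 13\right) \frac{1}{9} \cdot 5 \left(9 - 0\right) \left(-88\right) = - 10 \cdot \frac{1}{9} \cdot 5 \left(9 + 0\right) \left(-88\right) = - 10 \cdot \frac{1}{9} \cdot 5 \cdot 9 \left(-88\right) = \left(-10\right) 5 \left(-88\right) = \left(-50\right) \left(-88\right) = 4400$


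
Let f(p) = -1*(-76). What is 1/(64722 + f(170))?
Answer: 1/64798 ≈ 1.5433e-5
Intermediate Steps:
f(p) = 76
1/(64722 + f(170)) = 1/(64722 + 76) = 1/64798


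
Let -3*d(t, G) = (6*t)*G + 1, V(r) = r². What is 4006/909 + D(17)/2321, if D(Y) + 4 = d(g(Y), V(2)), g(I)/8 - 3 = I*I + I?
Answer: -8682397/2109789 ≈ -4.1153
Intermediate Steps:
g(I) = 24 + 8*I + 8*I² (g(I) = 24 + 8*(I*I + I) = 24 + 8*(I² + I) = 24 + 8*(I + I²) = 24 + (8*I + 8*I²) = 24 + 8*I + 8*I²)
d(t, G) = -⅓ - 2*G*t (d(t, G) = -((6*t)*G + 1)/3 = -(6*G*t + 1)/3 = -(1 + 6*G*t)/3 = -⅓ - 2*G*t)
D(Y) = -589/3 - 64*Y - 64*Y² (D(Y) = -4 + (-⅓ - 2*2²*(24 + 8*Y + 8*Y²)) = -4 + (-⅓ - 2*4*(24 + 8*Y + 8*Y²)) = -4 + (-⅓ + (-192 - 64*Y - 64*Y²)) = -4 + (-577/3 - 64*Y - 64*Y²) = -589/3 - 64*Y - 64*Y²)
4006/909 + D(17)/2321 = 4006/909 + (-589/3 - 64*17 - 64*17²)/2321 = 4006*(1/909) + (-589/3 - 1088 - 64*289)*(1/2321) = 4006/909 + (-589/3 - 1088 - 18496)*(1/2321) = 4006/909 - 59341/3*1/2321 = 4006/909 - 59341/6963 = -8682397/2109789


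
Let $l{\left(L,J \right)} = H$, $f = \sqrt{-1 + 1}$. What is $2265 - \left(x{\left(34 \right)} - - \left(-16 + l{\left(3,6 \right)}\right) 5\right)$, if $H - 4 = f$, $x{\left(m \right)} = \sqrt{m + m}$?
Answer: $2325 - 2 \sqrt{17} \approx 2316.8$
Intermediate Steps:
$x{\left(m \right)} = \sqrt{2} \sqrt{m}$ ($x{\left(m \right)} = \sqrt{2 m} = \sqrt{2} \sqrt{m}$)
$f = 0$ ($f = \sqrt{0} = 0$)
$H = 4$ ($H = 4 + 0 = 4$)
$l{\left(L,J \right)} = 4$
$2265 - \left(x{\left(34 \right)} - - \left(-16 + l{\left(3,6 \right)}\right) 5\right) = 2265 - \left(\sqrt{2} \sqrt{34} - - \left(-16 + 4\right) 5\right) = 2265 - \left(2 \sqrt{17} - - \left(-12\right) 5\right) = 2265 - \left(2 \sqrt{17} - \left(-1\right) \left(-60\right)\right) = 2265 - \left(2 \sqrt{17} - 60\right) = 2265 - \left(-60 + 2 \sqrt{17}\right) = 2265 + \left(60 - 2 \sqrt{17}\right) = 2325 - 2 \sqrt{17}$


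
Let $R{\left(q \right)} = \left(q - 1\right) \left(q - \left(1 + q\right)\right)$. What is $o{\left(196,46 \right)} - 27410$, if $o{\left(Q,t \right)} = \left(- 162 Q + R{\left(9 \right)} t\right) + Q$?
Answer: $-59334$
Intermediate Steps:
$R{\left(q \right)} = 1 - q$ ($R{\left(q \right)} = \left(-1 + q\right) \left(-1\right) = 1 - q$)
$o{\left(Q,t \right)} = - 161 Q - 8 t$ ($o{\left(Q,t \right)} = \left(- 162 Q + \left(1 - 9\right) t\right) + Q = \left(- 162 Q - 8 t\right) + Q = - 161 Q - 8 t$)
$o{\left(196,46 \right)} - 27410 = \left(\left(-161\right) 196 - 368\right) - 27410 = \left(-31556 - 368\right) - 27410 = -31924 - 27410 = -59334$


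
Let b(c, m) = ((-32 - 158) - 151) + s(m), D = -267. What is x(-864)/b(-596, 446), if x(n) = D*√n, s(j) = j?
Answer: -1068*I*√6/35 ≈ -74.744*I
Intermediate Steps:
x(n) = -267*√n
b(c, m) = -341 + m (b(c, m) = ((-32 - 158) - 151) + m = (-190 - 151) + m = -341 + m)
x(-864)/b(-596, 446) = (-3204*I*√6)/(-341 + 446) = -3204*I*√6/105 = -3204*I*√6*(1/105) = -1068*I*√6/35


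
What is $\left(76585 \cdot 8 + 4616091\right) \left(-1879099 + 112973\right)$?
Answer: $-9234668411146$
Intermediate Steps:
$\left(76585 \cdot 8 + 4616091\right) \left(-1879099 + 112973\right) = \left(612680 + 4616091\right) \left(-1766126\right) = 5228771 \left(-1766126\right) = -9234668411146$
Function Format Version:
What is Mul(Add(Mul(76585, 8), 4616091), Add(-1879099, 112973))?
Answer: -9234668411146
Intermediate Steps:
Mul(Add(Mul(76585, 8), 4616091), Add(-1879099, 112973)) = Mul(Add(612680, 4616091), -1766126) = Mul(5228771, -1766126) = -9234668411146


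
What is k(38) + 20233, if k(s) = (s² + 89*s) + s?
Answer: 25097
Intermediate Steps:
k(s) = s² + 90*s
k(38) + 20233 = 38*(90 + 38) + 20233 = 38*128 + 20233 = 4864 + 20233 = 25097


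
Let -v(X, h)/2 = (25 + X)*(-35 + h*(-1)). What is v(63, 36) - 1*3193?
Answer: 9303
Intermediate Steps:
v(X, h) = -2*(-35 - h)*(25 + X) (v(X, h) = -2*(25 + X)*(-35 + h*(-1)) = -2*(25 + X)*(-35 - h) = -2*(-35 - h)*(25 + X))
v(63, 36) - 1*3193 = (1750 + 50*36 + 70*63 + 2*63*36) - 1*3193 = (1750 + 1800 + 4410 + 4536) - 3193 = 12496 - 3193 = 9303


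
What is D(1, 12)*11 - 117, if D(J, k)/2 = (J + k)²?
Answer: 3601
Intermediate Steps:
D(J, k) = 2*(J + k)²
D(1, 12)*11 - 117 = (2*(1 + 12)²)*11 - 117 = (2*13²)*11 - 117 = (2*169)*11 - 117 = 338*11 - 117 = 3718 - 117 = 3601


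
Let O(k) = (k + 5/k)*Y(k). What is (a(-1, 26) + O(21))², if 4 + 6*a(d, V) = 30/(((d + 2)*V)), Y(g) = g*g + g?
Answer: 585682559401/6084 ≈ 9.6266e+7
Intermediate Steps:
Y(g) = g + g² (Y(g) = g² + g = g + g²)
a(d, V) = -⅔ + 5/(V*(2 + d)) (a(d, V) = -⅔ + (30/(((d + 2)*V)))/6 = -⅔ + (30/(((2 + d)*V)))/6 = -⅔ + (30/((V*(2 + d))))/6 = -⅔ + (30*(1/(V*(2 + d))))/6 = -⅔ + (30/(V*(2 + d)))/6 = -⅔ + 5/(V*(2 + d)))
O(k) = k*(1 + k)*(k + 5/k) (O(k) = (k + 5/k)*(k*(1 + k)) = k*(1 + k)*(k + 5/k))
(a(-1, 26) + O(21))² = ((⅓)*(15 - 4*26 - 2*26*(-1))/(26*(2 - 1)) + (1 + 21)*(5 + 21²))² = ((⅓)*(1/26)*(15 - 104 + 52)/1 + 22*(5 + 441))² = ((⅓)*(1/26)*1*(-37) + 22*446)² = (-37/78 + 9812)² = (765299/78)² = 585682559401/6084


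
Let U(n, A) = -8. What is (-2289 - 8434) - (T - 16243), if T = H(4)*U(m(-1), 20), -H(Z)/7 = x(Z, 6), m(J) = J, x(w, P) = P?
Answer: 5184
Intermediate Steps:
H(Z) = -42 (H(Z) = -7*6 = -42)
T = 336 (T = -42*(-8) = 336)
(-2289 - 8434) - (T - 16243) = (-2289 - 8434) - (336 - 16243) = -10723 - 1*(-15907) = -10723 + 15907 = 5184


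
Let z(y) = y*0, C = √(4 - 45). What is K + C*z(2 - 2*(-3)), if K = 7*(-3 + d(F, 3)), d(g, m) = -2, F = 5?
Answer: -35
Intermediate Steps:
C = I*√41 (C = √(-41) = I*√41 ≈ 6.4031*I)
z(y) = 0
K = -35 (K = 7*(-3 - 2) = 7*(-5) = -35)
K + C*z(2 - 2*(-3)) = -35 + (I*√41)*0 = -35 + 0 = -35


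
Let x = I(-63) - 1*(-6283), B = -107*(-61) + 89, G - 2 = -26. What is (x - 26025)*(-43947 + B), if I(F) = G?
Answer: 737884546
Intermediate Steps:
G = -24 (G = 2 - 26 = -24)
I(F) = -24
B = 6616 (B = 6527 + 89 = 6616)
x = 6259 (x = -24 - 1*(-6283) = -24 + 6283 = 6259)
(x - 26025)*(-43947 + B) = (6259 - 26025)*(-43947 + 6616) = -19766*(-37331) = 737884546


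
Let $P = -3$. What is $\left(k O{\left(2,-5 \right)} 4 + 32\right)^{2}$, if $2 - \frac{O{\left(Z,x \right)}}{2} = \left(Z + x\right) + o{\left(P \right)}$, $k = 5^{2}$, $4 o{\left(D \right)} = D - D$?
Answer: $1065024$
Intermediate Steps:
$o{\left(D \right)} = 0$ ($o{\left(D \right)} = \frac{D - D}{4} = \frac{1}{4} \cdot 0 = 0$)
$k = 25$
$O{\left(Z,x \right)} = 4 - 2 Z - 2 x$ ($O{\left(Z,x \right)} = 4 - 2 \left(\left(Z + x\right) + 0\right) = 4 - 2 \left(Z + x\right) = 4 - \left(2 Z + 2 x\right) = 4 - 2 Z - 2 x$)
$\left(k O{\left(2,-5 \right)} 4 + 32\right)^{2} = \left(25 \left(4 - 4 - -10\right) 4 + 32\right)^{2} = \left(25 \left(4 - 4 + 10\right) 4 + 32\right)^{2} = \left(25 \cdot 10 \cdot 4 + 32\right)^{2} = \left(250 \cdot 4 + 32\right)^{2} = \left(1000 + 32\right)^{2} = 1032^{2} = 1065024$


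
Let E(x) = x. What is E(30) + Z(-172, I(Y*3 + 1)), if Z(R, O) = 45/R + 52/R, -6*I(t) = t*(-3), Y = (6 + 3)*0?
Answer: 5063/172 ≈ 29.436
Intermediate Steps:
Y = 0 (Y = 9*0 = 0)
I(t) = t/2 (I(t) = -t*(-3)/6 = -(-1)*t/2 = t/2)
Z(R, O) = 97/R
E(30) + Z(-172, I(Y*3 + 1)) = 30 + 97/(-172) = 30 + 97*(-1/172) = 30 - 97/172 = 5063/172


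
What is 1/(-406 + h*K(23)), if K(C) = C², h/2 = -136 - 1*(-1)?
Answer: -1/143236 ≈ -6.9815e-6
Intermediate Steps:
h = -270 (h = 2*(-136 - 1*(-1)) = 2*(-136 + 1) = 2*(-135) = -270)
1/(-406 + h*K(23)) = 1/(-406 - 270*23²) = 1/(-406 - 270*529) = 1/(-406 - 142830) = 1/(-143236) = -1/143236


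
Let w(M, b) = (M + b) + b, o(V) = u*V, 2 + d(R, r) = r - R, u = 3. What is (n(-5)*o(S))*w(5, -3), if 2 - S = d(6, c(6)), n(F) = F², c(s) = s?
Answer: -300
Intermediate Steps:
d(R, r) = -2 + r - R (d(R, r) = -2 + (r - R) = -2 + r - R)
S = 4 (S = 2 - (-2 + 6 - 1*6) = 2 - (-2 + 6 - 6) = 2 - 1*(-2) = 2 + 2 = 4)
o(V) = 3*V
w(M, b) = M + 2*b
(n(-5)*o(S))*w(5, -3) = ((-5)²*(3*4))*(5 + 2*(-3)) = (25*12)*(5 - 6) = 300*(-1) = -300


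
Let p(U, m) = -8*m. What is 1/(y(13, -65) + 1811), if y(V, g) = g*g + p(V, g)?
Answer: 1/6556 ≈ 0.00015253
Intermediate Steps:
y(V, g) = g² - 8*g (y(V, g) = g*g - 8*g = g² - 8*g)
1/(y(13, -65) + 1811) = 1/(-65*(-8 - 65) + 1811) = 1/(-65*(-73) + 1811) = 1/(4745 + 1811) = 1/6556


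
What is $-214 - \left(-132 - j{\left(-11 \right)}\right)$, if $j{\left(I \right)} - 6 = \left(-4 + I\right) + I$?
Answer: $-102$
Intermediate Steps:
$j{\left(I \right)} = 2 + 2 I$ ($j{\left(I \right)} = 6 + \left(\left(-4 + I\right) + I\right) = 6 + \left(-4 + 2 I\right) = 2 + 2 I$)
$-214 - \left(-132 - j{\left(-11 \right)}\right) = -214 - \left(-132 - \left(2 + 2 \left(-11\right)\right)\right) = -214 - \left(-132 - \left(2 - 22\right)\right) = -214 - \left(-132 - -20\right) = -214 - \left(-132 + 20\right) = -214 - -112 = -214 + 112 = -102$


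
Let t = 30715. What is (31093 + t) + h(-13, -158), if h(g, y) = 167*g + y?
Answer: 59479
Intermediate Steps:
h(g, y) = y + 167*g
(31093 + t) + h(-13, -158) = (31093 + 30715) + (-158 + 167*(-13)) = 61808 + (-158 - 2171) = 61808 - 2329 = 59479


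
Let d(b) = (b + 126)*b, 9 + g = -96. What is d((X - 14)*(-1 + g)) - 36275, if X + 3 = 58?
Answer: 18303845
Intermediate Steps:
g = -105 (g = -9 - 96 = -105)
X = 55 (X = -3 + 58 = 55)
d(b) = b*(126 + b) (d(b) = (126 + b)*b = b*(126 + b))
d((X - 14)*(-1 + g)) - 36275 = ((55 - 14)*(-1 - 105))*(126 + (55 - 14)*(-1 - 105)) - 36275 = (41*(-106))*(126 + 41*(-106)) - 36275 = -4346*(126 - 4346) - 36275 = -4346*(-4220) - 36275 = 18340120 - 36275 = 18303845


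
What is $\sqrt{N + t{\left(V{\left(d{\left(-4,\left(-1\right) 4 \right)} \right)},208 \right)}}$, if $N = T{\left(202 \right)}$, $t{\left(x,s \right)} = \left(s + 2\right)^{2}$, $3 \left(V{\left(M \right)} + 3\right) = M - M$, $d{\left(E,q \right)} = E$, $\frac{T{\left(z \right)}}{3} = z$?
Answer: $\sqrt{44706} \approx 211.44$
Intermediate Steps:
$T{\left(z \right)} = 3 z$
$V{\left(M \right)} = -3$ ($V{\left(M \right)} = -3 + \frac{M - M}{3} = -3 + \frac{1}{3} \cdot 0 = -3 + 0 = -3$)
$t{\left(x,s \right)} = \left(2 + s\right)^{2}$
$N = 606$ ($N = 3 \cdot 202 = 606$)
$\sqrt{N + t{\left(V{\left(d{\left(-4,\left(-1\right) 4 \right)} \right)},208 \right)}} = \sqrt{606 + \left(2 + 208\right)^{2}} = \sqrt{606 + 210^{2}} = \sqrt{606 + 44100} = \sqrt{44706}$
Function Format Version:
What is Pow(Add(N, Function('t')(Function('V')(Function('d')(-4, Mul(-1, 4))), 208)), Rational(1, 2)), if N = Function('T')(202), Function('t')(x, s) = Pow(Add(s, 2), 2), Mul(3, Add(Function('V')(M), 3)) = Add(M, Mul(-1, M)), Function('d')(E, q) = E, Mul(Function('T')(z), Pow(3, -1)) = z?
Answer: Pow(44706, Rational(1, 2)) ≈ 211.44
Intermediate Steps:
Function('T')(z) = Mul(3, z)
Function('V')(M) = -3 (Function('V')(M) = Add(-3, Mul(Rational(1, 3), Add(M, Mul(-1, M)))) = Add(-3, Mul(Rational(1, 3), 0)) = Add(-3, 0) = -3)
Function('t')(x, s) = Pow(Add(2, s), 2)
N = 606 (N = Mul(3, 202) = 606)
Pow(Add(N, Function('t')(Function('V')(Function('d')(-4, Mul(-1, 4))), 208)), Rational(1, 2)) = Pow(Add(606, Pow(Add(2, 208), 2)), Rational(1, 2)) = Pow(Add(606, Pow(210, 2)), Rational(1, 2)) = Pow(Add(606, 44100), Rational(1, 2)) = Pow(44706, Rational(1, 2))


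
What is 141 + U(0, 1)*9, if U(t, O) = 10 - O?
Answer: 222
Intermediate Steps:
141 + U(0, 1)*9 = 141 + (10 - 1*1)*9 = 141 + (10 - 1)*9 = 141 + 9*9 = 141 + 81 = 222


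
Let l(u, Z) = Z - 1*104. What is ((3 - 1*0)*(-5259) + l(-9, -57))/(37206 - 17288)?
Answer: -7969/9959 ≈ -0.80018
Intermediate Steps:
l(u, Z) = -104 + Z (l(u, Z) = Z - 104 = -104 + Z)
((3 - 1*0)*(-5259) + l(-9, -57))/(37206 - 17288) = ((3 - 1*0)*(-5259) + (-104 - 57))/(37206 - 17288) = ((3 + 0)*(-5259) - 161)/19918 = (3*(-5259) - 161)*(1/19918) = (-15777 - 161)*(1/19918) = -15938*1/19918 = -7969/9959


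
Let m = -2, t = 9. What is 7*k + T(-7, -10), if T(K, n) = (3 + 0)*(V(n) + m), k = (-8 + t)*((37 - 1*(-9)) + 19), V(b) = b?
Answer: 419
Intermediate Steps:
k = 65 (k = (-8 + 9)*((37 - 1*(-9)) + 19) = 1*((37 + 9) + 19) = 1*(46 + 19) = 1*65 = 65)
T(K, n) = -6 + 3*n (T(K, n) = (3 + 0)*(n - 2) = 3*(-2 + n) = -6 + 3*n)
7*k + T(-7, -10) = 7*65 + (-6 + 3*(-10)) = 455 + (-6 - 30) = 455 - 36 = 419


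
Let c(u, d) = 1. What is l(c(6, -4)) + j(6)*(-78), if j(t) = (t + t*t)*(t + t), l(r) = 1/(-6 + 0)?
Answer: -235873/6 ≈ -39312.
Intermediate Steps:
l(r) = -⅙ (l(r) = 1/(-6) = -⅙)
j(t) = 2*t*(t + t²) (j(t) = (t + t²)*(2*t) = 2*t*(t + t²))
l(c(6, -4)) + j(6)*(-78) = -⅙ + (2*6²*(1 + 6))*(-78) = -⅙ + (2*36*7)*(-78) = -⅙ + 504*(-78) = -⅙ - 39312 = -235873/6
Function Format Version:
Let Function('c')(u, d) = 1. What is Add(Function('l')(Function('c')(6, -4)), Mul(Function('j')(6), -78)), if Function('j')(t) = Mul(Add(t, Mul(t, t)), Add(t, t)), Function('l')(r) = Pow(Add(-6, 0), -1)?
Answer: Rational(-235873, 6) ≈ -39312.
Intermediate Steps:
Function('l')(r) = Rational(-1, 6) (Function('l')(r) = Pow(-6, -1) = Rational(-1, 6))
Function('j')(t) = Mul(2, t, Add(t, Pow(t, 2))) (Function('j')(t) = Mul(Add(t, Pow(t, 2)), Mul(2, t)) = Mul(2, t, Add(t, Pow(t, 2))))
Add(Function('l')(Function('c')(6, -4)), Mul(Function('j')(6), -78)) = Add(Rational(-1, 6), Mul(Mul(2, Pow(6, 2), Add(1, 6)), -78)) = Add(Rational(-1, 6), Mul(Mul(2, 36, 7), -78)) = Add(Rational(-1, 6), Mul(504, -78)) = Add(Rational(-1, 6), -39312) = Rational(-235873, 6)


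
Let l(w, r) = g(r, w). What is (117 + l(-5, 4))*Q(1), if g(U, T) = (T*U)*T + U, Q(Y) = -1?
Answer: -221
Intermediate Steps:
g(U, T) = U + U*T**2 (g(U, T) = U*T**2 + U = U + U*T**2)
l(w, r) = r*(1 + w**2)
(117 + l(-5, 4))*Q(1) = (117 + 4*(1 + (-5)**2))*(-1) = (117 + 4*(1 + 25))*(-1) = (117 + 4*26)*(-1) = (117 + 104)*(-1) = 221*(-1) = -221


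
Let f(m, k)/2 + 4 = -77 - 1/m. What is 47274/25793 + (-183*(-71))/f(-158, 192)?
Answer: -25870182093/330073021 ≈ -78.377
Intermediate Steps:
f(m, k) = -162 - 2/m (f(m, k) = -8 + 2*(-77 - 1/m) = -8 + (-154 - 2/m) = -162 - 2/m)
47274/25793 + (-183*(-71))/f(-158, 192) = 47274/25793 + (-183*(-71))/(-162 - 2/(-158)) = 47274*(1/25793) + 12993/(-162 - 2*(-1/158)) = 47274/25793 + 12993/(-162 + 1/79) = 47274/25793 + 12993/(-12797/79) = 47274/25793 + 12993*(-79/12797) = 47274/25793 - 1026447/12797 = -25870182093/330073021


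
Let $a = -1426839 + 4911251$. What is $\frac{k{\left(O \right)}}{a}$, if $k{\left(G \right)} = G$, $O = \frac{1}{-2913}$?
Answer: $- \frac{1}{10150092156} \approx -9.8521 \cdot 10^{-11}$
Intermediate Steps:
$O = - \frac{1}{2913} \approx -0.00034329$
$a = 3484412$
$\frac{k{\left(O \right)}}{a} = - \frac{1}{2913 \cdot 3484412} = \left(- \frac{1}{2913}\right) \frac{1}{3484412} = - \frac{1}{10150092156}$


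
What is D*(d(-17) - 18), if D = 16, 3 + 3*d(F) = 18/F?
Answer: -5264/17 ≈ -309.65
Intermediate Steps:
d(F) = -1 + 6/F (d(F) = -1 + (18/F)/3 = -1 + 6/F)
D*(d(-17) - 18) = 16*((6 - 1*(-17))/(-17) - 18) = 16*(-(6 + 17)/17 - 18) = 16*(-1/17*23 - 18) = 16*(-23/17 - 18) = 16*(-329/17) = -5264/17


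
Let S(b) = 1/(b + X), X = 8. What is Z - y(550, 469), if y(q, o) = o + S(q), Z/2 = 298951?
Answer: 333367613/558 ≈ 5.9743e+5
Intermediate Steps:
Z = 597902 (Z = 2*298951 = 597902)
S(b) = 1/(8 + b) (S(b) = 1/(b + 8) = 1/(8 + b))
y(q, o) = o + 1/(8 + q)
Z - y(550, 469) = 597902 - (1 + 469*(8 + 550))/(8 + 550) = 597902 - (1 + 469*558)/558 = 597902 - (1 + 261702)/558 = 597902 - 261703/558 = 333367613/558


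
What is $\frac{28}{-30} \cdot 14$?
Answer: $- \frac{196}{15} \approx -13.067$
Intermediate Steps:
$\frac{28}{-30} \cdot 14 = 28 \left(- \frac{1}{30}\right) 14 = \left(- \frac{14}{15}\right) 14 = - \frac{196}{15}$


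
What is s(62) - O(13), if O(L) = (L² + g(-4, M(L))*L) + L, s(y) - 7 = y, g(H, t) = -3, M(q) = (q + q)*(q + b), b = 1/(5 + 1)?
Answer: -74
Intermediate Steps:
b = ⅙ (b = 1/6 = ⅙ ≈ 0.16667)
M(q) = 2*q*(⅙ + q) (M(q) = (q + q)*(q + ⅙) = (2*q)*(⅙ + q) = 2*q*(⅙ + q))
s(y) = 7 + y
O(L) = L² - 2*L (O(L) = (L² - 3*L) + L = L² - 2*L)
s(62) - O(13) = (7 + 62) - 13*(-2 + 13) = 69 - 13*11 = 69 - 1*143 = 69 - 143 = -74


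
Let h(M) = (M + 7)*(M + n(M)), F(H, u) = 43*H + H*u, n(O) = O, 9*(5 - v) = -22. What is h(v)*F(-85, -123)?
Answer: 118456000/81 ≈ 1.4624e+6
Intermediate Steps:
v = 67/9 (v = 5 - 1/9*(-22) = 5 + 22/9 = 67/9 ≈ 7.4444)
h(M) = 2*M*(7 + M) (h(M) = (M + 7)*(M + M) = (7 + M)*(2*M) = 2*M*(7 + M))
h(v)*F(-85, -123) = (2*(67/9)*(7 + 67/9))*(-85*(43 - 123)) = (2*(67/9)*(130/9))*(-85*(-80)) = (17420/81)*6800 = 118456000/81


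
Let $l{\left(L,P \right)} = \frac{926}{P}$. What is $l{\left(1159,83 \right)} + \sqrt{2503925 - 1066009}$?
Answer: $\frac{926}{83} + 2 \sqrt{359479} \approx 1210.3$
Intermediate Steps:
$l{\left(1159,83 \right)} + \sqrt{2503925 - 1066009} = \frac{926}{83} + \sqrt{2503925 - 1066009} = 926 \cdot \frac{1}{83} + \sqrt{1437916} = \frac{926}{83} + 2 \sqrt{359479}$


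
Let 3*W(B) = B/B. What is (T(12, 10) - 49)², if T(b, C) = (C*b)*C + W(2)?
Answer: 11930116/9 ≈ 1.3256e+6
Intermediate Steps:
W(B) = ⅓ (W(B) = (B/B)/3 = (⅓)*1 = ⅓)
T(b, C) = ⅓ + b*C² (T(b, C) = (C*b)*C + ⅓ = b*C² + ⅓ = ⅓ + b*C²)
(T(12, 10) - 49)² = ((⅓ + 12*10²) - 49)² = ((⅓ + 12*100) - 49)² = ((⅓ + 1200) - 49)² = (3601/3 - 49)² = (3454/3)² = 11930116/9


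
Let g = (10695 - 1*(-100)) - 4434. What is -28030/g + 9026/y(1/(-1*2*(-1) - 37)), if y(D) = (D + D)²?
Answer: 35166255365/12722 ≈ 2.7642e+6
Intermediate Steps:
y(D) = 4*D² (y(D) = (2*D)² = 4*D²)
g = 6361 (g = (10695 + 100) - 4434 = 10795 - 4434 = 6361)
-28030/g + 9026/y(1/(-1*2*(-1) - 37)) = -28030/6361 + 9026/((4*(1/(-1*2*(-1) - 37))²)) = -28030*1/6361 + 9026/((4*(1/(-2*(-1) - 37))²)) = -28030/6361 + 9026/((4*(1/(2 - 37))²)) = -28030/6361 + 9026/((4*(1/(-35))²)) = -28030/6361 + 9026/((4*(-1/35)²)) = -28030/6361 + 9026/((4*(1/1225))) = -28030/6361 + 9026/(4/1225) = -28030/6361 + 9026*(1225/4) = -28030/6361 + 5528425/2 = 35166255365/12722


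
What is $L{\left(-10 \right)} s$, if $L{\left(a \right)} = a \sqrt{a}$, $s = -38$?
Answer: $380 i \sqrt{10} \approx 1201.7 i$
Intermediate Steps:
$L{\left(a \right)} = a^{\frac{3}{2}}$
$L{\left(-10 \right)} s = \left(-10\right)^{\frac{3}{2}} \left(-38\right) = - 10 i \sqrt{10} \left(-38\right) = 380 i \sqrt{10}$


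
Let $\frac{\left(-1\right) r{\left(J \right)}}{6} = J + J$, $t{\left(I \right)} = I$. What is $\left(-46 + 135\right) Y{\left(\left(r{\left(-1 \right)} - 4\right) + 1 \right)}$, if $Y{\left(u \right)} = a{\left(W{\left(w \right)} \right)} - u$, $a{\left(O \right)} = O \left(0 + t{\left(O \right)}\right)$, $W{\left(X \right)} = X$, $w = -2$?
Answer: $-445$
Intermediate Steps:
$r{\left(J \right)} = - 12 J$ ($r{\left(J \right)} = - 6 \left(J + J\right) = - 6 \cdot 2 J = - 12 J$)
$a{\left(O \right)} = O^{2}$ ($a{\left(O \right)} = O \left(0 + O\right) = O O = O^{2}$)
$Y{\left(u \right)} = 4 - u$ ($Y{\left(u \right)} = \left(-2\right)^{2} - u = 4 - u$)
$\left(-46 + 135\right) Y{\left(\left(r{\left(-1 \right)} - 4\right) + 1 \right)} = \left(-46 + 135\right) \left(4 - \left(\left(\left(-12\right) \left(-1\right) - 4\right) + 1\right)\right) = 89 \left(4 - \left(\left(12 - 4\right) + 1\right)\right) = 89 \left(4 - \left(8 + 1\right)\right) = 89 \left(4 - 9\right) = 89 \left(-5\right) = -445$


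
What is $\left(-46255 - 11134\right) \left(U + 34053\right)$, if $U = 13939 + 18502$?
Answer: $-3816024166$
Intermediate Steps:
$U = 32441$
$\left(-46255 - 11134\right) \left(U + 34053\right) = \left(-46255 - 11134\right) \left(32441 + 34053\right) = \left(-57389\right) 66494 = -3816024166$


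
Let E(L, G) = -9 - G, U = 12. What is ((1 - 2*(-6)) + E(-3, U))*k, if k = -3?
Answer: 24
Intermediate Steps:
((1 - 2*(-6)) + E(-3, U))*k = ((1 - 2*(-6)) + (-9 - 1*12))*(-3) = ((1 + 12) + (-9 - 12))*(-3) = (13 - 21)*(-3) = -8*(-3) = 24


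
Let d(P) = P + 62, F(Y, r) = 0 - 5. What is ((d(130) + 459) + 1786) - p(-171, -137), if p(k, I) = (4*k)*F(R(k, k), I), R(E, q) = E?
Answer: -983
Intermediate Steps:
F(Y, r) = -5
p(k, I) = -20*k (p(k, I) = (4*k)*(-5) = -20*k)
d(P) = 62 + P
((d(130) + 459) + 1786) - p(-171, -137) = (((62 + 130) + 459) + 1786) - (-20)*(-171) = ((192 + 459) + 1786) - 1*3420 = (651 + 1786) - 3420 = 2437 - 3420 = -983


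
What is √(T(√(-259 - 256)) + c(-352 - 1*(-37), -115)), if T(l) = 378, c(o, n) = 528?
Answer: √906 ≈ 30.100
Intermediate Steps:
√(T(√(-259 - 256)) + c(-352 - 1*(-37), -115)) = √(378 + 528) = √906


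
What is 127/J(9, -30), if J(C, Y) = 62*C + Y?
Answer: 127/528 ≈ 0.24053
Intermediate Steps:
J(C, Y) = Y + 62*C
127/J(9, -30) = 127/(-30 + 62*9) = 127/(-30 + 558) = 127/528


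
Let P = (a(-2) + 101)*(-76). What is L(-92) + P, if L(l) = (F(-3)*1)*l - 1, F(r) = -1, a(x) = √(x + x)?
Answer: -7585 - 152*I ≈ -7585.0 - 152.0*I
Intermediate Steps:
a(x) = √2*√x (a(x) = √(2*x) = √2*√x)
P = -7676 - 152*I (P = (√2*√(-2) + 101)*(-76) = (√2*(I*√2) + 101)*(-76) = (2*I + 101)*(-76) = (101 + 2*I)*(-76) = -7676 - 152*I ≈ -7676.0 - 152.0*I)
L(l) = -1 - l (L(l) = (-1*1)*l - 1 = -l - 1 = -1 - l)
L(-92) + P = (-1 - 1*(-92)) + (-7676 - 152*I) = (-1 + 92) + (-7676 - 152*I) = 91 + (-7676 - 152*I) = -7585 - 152*I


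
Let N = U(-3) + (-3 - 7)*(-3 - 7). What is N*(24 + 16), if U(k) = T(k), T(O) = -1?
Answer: 3960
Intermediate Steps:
U(k) = -1
N = 99 (N = -1 + (-3 - 7)*(-3 - 7) = -1 - 10*(-10) = -1 + 100 = 99)
N*(24 + 16) = 99*(24 + 16) = 99*40 = 3960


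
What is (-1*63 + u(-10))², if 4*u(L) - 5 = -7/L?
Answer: 6066369/1600 ≈ 3791.5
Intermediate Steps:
u(L) = 5/4 - 7/(4*L) (u(L) = 5/4 + (-7/L)/4 = 5/4 - 7/(4*L))
(-1*63 + u(-10))² = (-1*63 + (¼)*(-7 + 5*(-10))/(-10))² = (-63 + (¼)*(-⅒)*(-7 - 50))² = (-63 + (¼)*(-⅒)*(-57))² = (-63 + 57/40)² = (-2463/40)² = 6066369/1600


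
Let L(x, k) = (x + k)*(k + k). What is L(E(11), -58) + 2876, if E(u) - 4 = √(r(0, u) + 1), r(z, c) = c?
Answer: 9140 - 232*√3 ≈ 8738.2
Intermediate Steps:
E(u) = 4 + √(1 + u) (E(u) = 4 + √(u + 1) = 4 + √(1 + u))
L(x, k) = 2*k*(k + x) (L(x, k) = (k + x)*(2*k) = 2*k*(k + x))
L(E(11), -58) + 2876 = 2*(-58)*(-58 + (4 + √(1 + 11))) + 2876 = 2*(-58)*(-58 + (4 + √12)) + 2876 = 2*(-58)*(-58 + (4 + 2*√3)) + 2876 = 2*(-58)*(-54 + 2*√3) + 2876 = (6264 - 232*√3) + 2876 = 9140 - 232*√3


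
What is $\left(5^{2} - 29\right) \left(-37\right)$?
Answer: $148$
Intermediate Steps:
$\left(5^{2} - 29\right) \left(-37\right) = \left(25 - 29\right) \left(-37\right) = \left(-4\right) \left(-37\right) = 148$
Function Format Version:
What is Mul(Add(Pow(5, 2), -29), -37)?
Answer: 148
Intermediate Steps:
Mul(Add(Pow(5, 2), -29), -37) = Mul(Add(25, -29), -37) = Mul(-4, -37) = 148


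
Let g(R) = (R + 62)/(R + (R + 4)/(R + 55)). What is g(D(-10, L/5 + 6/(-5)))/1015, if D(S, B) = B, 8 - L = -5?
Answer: 29798/713545 ≈ 0.041761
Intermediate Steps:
L = 13 (L = 8 - 1*(-5) = 8 + 5 = 13)
g(R) = (62 + R)/(R + (4 + R)/(55 + R))
g(D(-10, L/5 + 6/(-5)))/1015 = ((3410 + (13/5 + 6/(-5))**2 + 117*(13/5 + 6/(-5)))/(4 + (13/5 + 6/(-5))**2 + 56*(13/5 + 6/(-5))))/1015 = ((3410 + (13*(1/5) + 6*(-1/5))**2 + 117*(13*(1/5) + 6*(-1/5)))/(4 + (13*(1/5) + 6*(-1/5))**2 + 56*(13*(1/5) + 6*(-1/5))))*(1/1015) = ((3410 + (13/5 - 6/5)**2 + 117*(13/5 - 6/5))/(4 + (13/5 - 6/5)**2 + 56*(13/5 - 6/5)))*(1/1015) = ((3410 + (7/5)**2 + 117*(7/5))/(4 + (7/5)**2 + 56*(7/5)))*(1/1015) = ((3410 + 49/25 + 819/5)/(4 + 49/25 + 392/5))*(1/1015) = ((89394/25)/(2109/25))*(1/1015) = ((25/2109)*(89394/25))*(1/1015) = (29798/703)*(1/1015) = 29798/713545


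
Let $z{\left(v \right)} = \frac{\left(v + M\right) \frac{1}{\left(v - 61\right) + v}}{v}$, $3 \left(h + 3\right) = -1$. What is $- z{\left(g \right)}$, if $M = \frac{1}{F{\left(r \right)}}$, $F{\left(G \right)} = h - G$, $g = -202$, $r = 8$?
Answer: $\frac{6871}{3193620} \approx 0.0021515$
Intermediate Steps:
$h = - \frac{10}{3}$ ($h = -3 + \frac{1}{3} \left(-1\right) = -3 - \frac{1}{3} = - \frac{10}{3} \approx -3.3333$)
$F{\left(G \right)} = - \frac{10}{3} - G$
$M = - \frac{3}{34}$ ($M = \frac{1}{- \frac{10}{3} - 8} = \frac{1}{- \frac{34}{3}} = - \frac{3}{34} \approx -0.088235$)
$z{\left(v \right)} = \frac{- \frac{3}{34} + v}{v \left(-61 + 2 v\right)}$ ($z{\left(v \right)} = \frac{\left(v - \frac{3}{34}\right) \frac{1}{\left(v - 61\right) + v}}{v} = \frac{\left(- \frac{3}{34} + v\right) \frac{1}{\left(v - 61\right) + v}}{v} = \frac{\left(- \frac{3}{34} + v\right) \frac{1}{\left(-61 + v\right) + v}}{v} = \frac{\left(- \frac{3}{34} + v\right) \frac{1}{-61 + 2 v}}{v} = \frac{\frac{1}{-61 + 2 v} \left(- \frac{3}{34} + v\right)}{v} = \frac{- \frac{3}{34} + v}{v \left(-61 + 2 v\right)}$)
$- z{\left(g \right)} = - \frac{- \frac{3}{34} - 202}{\left(-202\right) \left(-61 + 2 \left(-202\right)\right)} = - \frac{\left(-1\right) \left(-6871\right)}{202 \left(-61 - 404\right) 34} = - \frac{\left(-1\right) \left(-6871\right)}{202 \left(-465\right) 34} = - \frac{\left(-1\right) \left(-1\right) \left(-6871\right)}{202 \cdot 465 \cdot 34} = \left(-1\right) \left(- \frac{6871}{3193620}\right) = \frac{6871}{3193620}$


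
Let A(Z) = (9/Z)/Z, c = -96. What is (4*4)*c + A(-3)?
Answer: -1535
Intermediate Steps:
A(Z) = 9/Z²
(4*4)*c + A(-3) = (4*4)*(-96) + 9/(-3)² = 16*(-96) + 9*(⅑) = -1536 + 1 = -1535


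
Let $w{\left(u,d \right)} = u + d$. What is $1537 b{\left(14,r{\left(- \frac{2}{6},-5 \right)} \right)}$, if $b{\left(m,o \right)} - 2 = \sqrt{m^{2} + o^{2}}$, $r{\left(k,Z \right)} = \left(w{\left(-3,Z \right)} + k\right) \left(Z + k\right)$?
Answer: $3074 + \frac{3074 \sqrt{43969}}{9} \approx 74694.0$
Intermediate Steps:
$w{\left(u,d \right)} = d + u$
$r{\left(k,Z \right)} = \left(Z + k\right) \left(-3 + Z + k\right)$ ($r{\left(k,Z \right)} = \left(\left(Z - 3\right) + k\right) \left(Z + k\right) = \left(\left(-3 + Z\right) + k\right) \left(Z + k\right) = \left(-3 + Z + k\right) \left(Z + k\right) = \left(Z + k\right) \left(-3 + Z + k\right)$)
$b{\left(m,o \right)} = 2 + \sqrt{m^{2} + o^{2}}$
$1537 b{\left(14,r{\left(- \frac{2}{6},-5 \right)} \right)} = 1537 \left(2 + \sqrt{14^{2} + \left(\left(- \frac{2}{6}\right)^{2} - 5 \left(- \frac{2}{6}\right) - 5 \left(-3 - 5\right) + - \frac{2}{6} \left(-3 - 5\right)\right)^{2}}\right) = 1537 \left(2 + \sqrt{196 + \left(\left(\left(-2\right) \frac{1}{6}\right)^{2} - 5 \left(\left(-2\right) \frac{1}{6}\right) - -40 + \left(-2\right) \frac{1}{6} \left(-8\right)\right)^{2}}\right) = 1537 \left(2 + \sqrt{196 + \left(\left(- \frac{1}{3}\right)^{2} - - \frac{5}{3} + 40 - - \frac{8}{3}\right)^{2}}\right) = 1537 \left(2 + \sqrt{196 + \left(\frac{1}{9} + \frac{5}{3} + 40 + \frac{8}{3}\right)^{2}}\right) = 1537 \left(2 + \sqrt{196 + \left(\frac{400}{9}\right)^{2}}\right) = 1537 \left(2 + \sqrt{196 + \frac{160000}{81}}\right) = 1537 \left(2 + \sqrt{\frac{175876}{81}}\right) = 1537 \left(2 + \frac{2 \sqrt{43969}}{9}\right) = 3074 + \frac{3074 \sqrt{43969}}{9}$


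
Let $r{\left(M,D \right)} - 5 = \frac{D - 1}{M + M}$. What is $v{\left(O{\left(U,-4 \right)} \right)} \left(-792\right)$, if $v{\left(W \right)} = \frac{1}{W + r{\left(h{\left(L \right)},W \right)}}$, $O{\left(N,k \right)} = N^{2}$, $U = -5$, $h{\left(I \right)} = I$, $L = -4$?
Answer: $- \frac{88}{3} \approx -29.333$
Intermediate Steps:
$r{\left(M,D \right)} = 5 + \frac{-1 + D}{2 M}$ ($r{\left(M,D \right)} = 5 + \frac{D - 1}{M + M} = 5 + \frac{-1 + D}{2 M}$)
$v{\left(W \right)} = \frac{1}{\frac{41}{8} + \frac{7 W}{8}}$ ($v{\left(W \right)} = \frac{1}{W + \frac{-1 + W + 10 \left(-4\right)}{2 \left(-4\right)}} = \frac{1}{W + \frac{1}{2} \left(- \frac{1}{4}\right) \left(-1 + W - 40\right)} = \frac{1}{W + \frac{1}{2} \left(- \frac{1}{4}\right) \left(-41 + W\right)} = \frac{1}{W - \left(- \frac{41}{8} + \frac{W}{8}\right)} = \frac{1}{\frac{41}{8} + \frac{7 W}{8}}$)
$v{\left(O{\left(U,-4 \right)} \right)} \left(-792\right) = \frac{8}{41 + 7 \left(-5\right)^{2}} \left(-792\right) = \frac{8}{41 + 7 \cdot 25} \left(-792\right) = \frac{8}{41 + 175} \left(-792\right) = \frac{8}{216} \left(-792\right) = 8 \cdot \frac{1}{216} \left(-792\right) = \frac{1}{27} \left(-792\right) = - \frac{88}{3}$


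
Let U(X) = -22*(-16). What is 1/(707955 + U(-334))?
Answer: 1/708307 ≈ 1.4118e-6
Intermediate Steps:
U(X) = 352
1/(707955 + U(-334)) = 1/(707955 + 352) = 1/708307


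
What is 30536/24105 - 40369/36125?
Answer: 26003651/174158625 ≈ 0.14931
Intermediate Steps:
30536/24105 - 40369/36125 = 26003651/174158625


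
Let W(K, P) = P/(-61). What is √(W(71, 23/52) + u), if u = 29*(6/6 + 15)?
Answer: √1167125505/1586 ≈ 21.540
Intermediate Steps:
u = 464 (u = 29*(6*(⅙) + 15) = 29*(1 + 15) = 29*16 = 464)
W(K, P) = -P/61 (W(K, P) = P*(-1/61) = -P/61)
√(W(71, 23/52) + u) = √(-23/(61*52) + 464) = √(-1/61*23/52 + 464) = √(-23/3172 + 464) = √(1471785/3172) = √1167125505/1586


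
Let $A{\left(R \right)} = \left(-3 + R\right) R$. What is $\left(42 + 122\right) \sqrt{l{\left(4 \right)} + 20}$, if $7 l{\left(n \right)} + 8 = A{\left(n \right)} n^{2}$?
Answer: $328 \sqrt{7} \approx 867.81$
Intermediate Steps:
$A{\left(R \right)} = R \left(-3 + R\right)$
$l{\left(n \right)} = - \frac{8}{7} + \frac{n^{3} \left(-3 + n\right)}{7}$ ($l{\left(n \right)} = - \frac{8}{7} + \frac{n \left(-3 + n\right) n^{2}}{7} = - \frac{8}{7} + \frac{n^{3} \left(-3 + n\right)}{7}$)
$\left(42 + 122\right) \sqrt{l{\left(4 \right)} + 20} = \left(42 + 122\right) \sqrt{\left(- \frac{8}{7} + \frac{4^{3} \left(-3 + 4\right)}{7}\right) + 20} = 164 \sqrt{\left(- \frac{8}{7} + \frac{1}{7} \cdot 64 \cdot 1\right) + 20} = 164 \sqrt{\left(- \frac{8}{7} + \frac{64}{7}\right) + 20} = 164 \sqrt{8 + 20} = 164 \sqrt{28} = 164 \cdot 2 \sqrt{7} = 328 \sqrt{7}$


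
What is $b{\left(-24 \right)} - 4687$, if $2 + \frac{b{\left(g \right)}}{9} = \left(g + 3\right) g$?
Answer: $-169$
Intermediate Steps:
$b{\left(g \right)} = -18 + 9 g \left(3 + g\right)$ ($b{\left(g \right)} = -18 + 9 \left(g + 3\right) g = -18 + 9 \left(3 + g\right) g = -18 + 9 g \left(3 + g\right)$)
$b{\left(-24 \right)} - 4687 = \left(-18 + 9 \left(-24\right)^{2} + 27 \left(-24\right)\right) - 4687 = \left(-18 + 9 \cdot 576 - 648\right) - 4687 = \left(-18 + 5184 - 648\right) - 4687 = 4518 - 4687 = -169$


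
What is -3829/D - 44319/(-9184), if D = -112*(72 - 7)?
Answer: 3194713/596960 ≈ 5.3516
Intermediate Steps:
D = -7280 (D = -112*65 = -7280)
-3829/D - 44319/(-9184) = -3829/(-7280) - 44319/(-9184) = -3829*(-1/7280) - 44319*(-1/9184) = 547/1040 + 44319/9184 = 3194713/596960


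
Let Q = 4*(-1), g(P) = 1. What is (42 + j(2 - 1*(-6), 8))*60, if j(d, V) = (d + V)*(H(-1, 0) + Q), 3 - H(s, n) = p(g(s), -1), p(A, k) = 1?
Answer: 600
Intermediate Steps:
Q = -4
H(s, n) = 2 (H(s, n) = 3 - 1*1 = 3 - 1 = 2)
j(d, V) = -2*V - 2*d (j(d, V) = (d + V)*(2 - 4) = (V + d)*(-2) = -2*V - 2*d)
(42 + j(2 - 1*(-6), 8))*60 = (42 + (-2*8 - 2*(2 - 1*(-6))))*60 = (42 + (-16 - 2*(2 + 6)))*60 = (42 + (-16 - 2*8))*60 = (42 + (-16 - 16))*60 = (42 - 32)*60 = 10*60 = 600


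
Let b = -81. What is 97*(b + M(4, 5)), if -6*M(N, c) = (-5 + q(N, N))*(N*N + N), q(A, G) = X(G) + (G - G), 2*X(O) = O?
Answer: -6887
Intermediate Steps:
X(O) = O/2
q(A, G) = G/2 (q(A, G) = G/2 + (G - G) = G/2 + 0 = G/2)
M(N, c) = -(-5 + N/2)*(N + N**2)/6 (M(N, c) = -(-5 + N/2)*(N*N + N)/6 = -(-5 + N/2)*(N**2 + N)/6 = -(-5 + N/2)*(N + N**2)/6)
97*(b + M(4, 5)) = 97*(-81 + (1/12)*4*(10 - 1*4**2 + 9*4)) = 97*(-81 + (1/12)*4*(10 - 1*16 + 36)) = 97*(-81 + (1/12)*4*(10 - 16 + 36)) = 97*(-81 + (1/12)*4*30) = 97*(-81 + 10) = 97*(-71) = -6887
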